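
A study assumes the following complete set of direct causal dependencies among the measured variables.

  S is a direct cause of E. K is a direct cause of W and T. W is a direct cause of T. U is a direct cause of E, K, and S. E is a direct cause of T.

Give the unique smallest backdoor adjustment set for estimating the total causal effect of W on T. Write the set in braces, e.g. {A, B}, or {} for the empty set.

Variables eligible for adjustment (non-descendants of W, excluding W and T): {E, K, S, U}.
Backdoor paths from W to T:
  P1: W <- K <- U -> S -> E -> T
  P2: W <- K <- U -> E -> T
  P3: W <- K -> T
The empty set is not sufficient: P1 (W <- K <- U -> S -> E -> T) has no collider blocking it and no conditioned non-collider, so it is open.
Try {K}:
  P1: blocked at chain node K ∈ conditioning set.
  P2: blocked at chain node K ∈ conditioning set.
  P3: blocked at fork node K ∈ conditioning set.
{K} contains no descendant of W and blocks every backdoor path.
No other singleton works — e.g. {U} leaves P3 open — so {K} is the unique smallest valid adjustment set.

{K}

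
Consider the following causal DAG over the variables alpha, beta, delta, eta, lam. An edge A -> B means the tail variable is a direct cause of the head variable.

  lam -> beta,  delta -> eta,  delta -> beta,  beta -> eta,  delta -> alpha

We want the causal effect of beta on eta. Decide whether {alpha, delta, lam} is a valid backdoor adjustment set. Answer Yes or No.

Yes

Backdoor paths from beta to eta (paths whose first edge points into beta):
  P1: beta <- delta -> eta
Condition 1 (no descendant of beta in the set): holds — descendants of beta are {eta}; none are in {alpha, delta, lam}.
Condition 2 (every backdoor path blocked by {alpha, delta, lam}):
  P1: blocked at fork node delta ∈ conditioning set.
{alpha, delta, lam} satisfies the backdoor criterion.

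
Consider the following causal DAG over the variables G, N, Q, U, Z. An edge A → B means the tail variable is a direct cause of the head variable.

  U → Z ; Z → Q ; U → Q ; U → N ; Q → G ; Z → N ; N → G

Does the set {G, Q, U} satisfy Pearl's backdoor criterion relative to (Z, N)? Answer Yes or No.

No

Backdoor paths from Z to N (paths whose first edge points into Z):
  P1: Z <- U -> Q -> G <- N
  P2: Z <- U -> N
Condition 1 (no descendant of Z in the set): FAILS — G and Q are descendants of Z.
Condition 2 (every backdoor path blocked by {G, Q, U}):
  P1: blocked at fork node U ∈ conditioning set.
  P2: blocked at fork node U ∈ conditioning set.
{G, Q, U} does not satisfy the backdoor criterion.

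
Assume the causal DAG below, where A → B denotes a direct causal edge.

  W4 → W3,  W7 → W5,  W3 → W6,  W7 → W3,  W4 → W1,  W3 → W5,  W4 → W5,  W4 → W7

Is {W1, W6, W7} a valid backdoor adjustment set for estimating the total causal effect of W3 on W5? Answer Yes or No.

Backdoor paths from W3 to W5 (paths whose first edge points into W3):
  P1: W3 <- W4 -> W7 -> W5
  P2: W3 <- W4 -> W5
  P3: W3 <- W7 <- W4 -> W5
  P4: W3 <- W7 -> W5
Condition 1 (no descendant of W3 in the set): FAILS — W6 is a descendant of W3.
Condition 2 (every backdoor path blocked by {W1, W6, W7}):
  P1: blocked at chain node W7 ∈ conditioning set.
  P2: open — no interior node is in the conditioning set.
  P3: blocked at chain node W7 ∈ conditioning set.
  P4: blocked at fork node W7 ∈ conditioning set.
{W1, W6, W7} does not satisfy the backdoor criterion.

No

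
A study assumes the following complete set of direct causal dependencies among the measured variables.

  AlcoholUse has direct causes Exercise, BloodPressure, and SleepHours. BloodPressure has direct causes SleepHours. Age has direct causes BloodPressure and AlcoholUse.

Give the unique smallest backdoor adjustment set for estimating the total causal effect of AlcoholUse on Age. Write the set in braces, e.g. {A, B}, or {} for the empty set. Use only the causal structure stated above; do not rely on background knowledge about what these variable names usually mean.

Variables eligible for adjustment (non-descendants of AlcoholUse, excluding AlcoholUse and Age): {BloodPressure, Exercise, SleepHours}.
Backdoor paths from AlcoholUse to Age:
  P1: AlcoholUse <- SleepHours -> BloodPressure -> Age
  P2: AlcoholUse <- BloodPressure -> Age
The empty set is not sufficient: P1 (AlcoholUse <- SleepHours -> BloodPressure -> Age) has no collider blocking it and no conditioned non-collider, so it is open.
Try {BloodPressure}:
  P1: blocked at chain node BloodPressure ∈ conditioning set.
  P2: blocked at fork node BloodPressure ∈ conditioning set.
{BloodPressure} contains no descendant of AlcoholUse and blocks every backdoor path.
No other singleton works — e.g. {Exercise} leaves P1 open — so {BloodPressure} is the unique smallest valid adjustment set.

{BloodPressure}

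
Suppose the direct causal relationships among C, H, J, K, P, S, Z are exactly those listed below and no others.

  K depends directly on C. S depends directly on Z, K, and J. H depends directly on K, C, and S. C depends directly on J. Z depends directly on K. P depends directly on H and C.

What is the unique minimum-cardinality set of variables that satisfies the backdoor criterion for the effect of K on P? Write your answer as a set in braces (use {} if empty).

{C}

Variables eligible for adjustment (non-descendants of K, excluding K and P): {C, J}.
Backdoor paths from K to P:
  P1: K <- C <- J -> S -> H -> P
  P2: K <- C -> H -> P
  P3: K <- C -> P
The empty set is not sufficient: P1 (K <- C <- J -> S -> H -> P) has no collider blocking it and no conditioned non-collider, so it is open.
Try {C}:
  P1: blocked at chain node C ∈ conditioning set.
  P2: blocked at fork node C ∈ conditioning set.
  P3: blocked at fork node C ∈ conditioning set.
{C} contains no descendant of K and blocks every backdoor path.
No other singleton works — e.g. {J} leaves P2 open — so {C} is the unique smallest valid adjustment set.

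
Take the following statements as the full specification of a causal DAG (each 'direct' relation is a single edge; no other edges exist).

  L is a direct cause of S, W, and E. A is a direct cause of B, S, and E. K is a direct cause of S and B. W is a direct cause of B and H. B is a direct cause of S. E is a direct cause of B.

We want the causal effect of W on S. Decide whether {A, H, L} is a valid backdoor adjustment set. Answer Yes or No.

No

Backdoor paths from W to S (paths whose first edge points into W):
  P1: W <- L -> E <- A -> B <- K -> S
  P2: W <- L -> E <- A -> B -> S
  P3: W <- L -> E <- A -> S
  P4: W <- L -> E -> B <- K -> S
  P5: W <- L -> E -> B <- A -> S
  P6: W <- L -> E -> B -> S
  P7: W <- L -> S
Condition 1 (no descendant of W in the set): FAILS — H is a descendant of W.
Condition 2 (every backdoor path blocked by {A, H, L}):
  P1: blocked at fork node L ∈ conditioning set.
  P2: blocked at fork node L ∈ conditioning set.
  P3: blocked at fork node L ∈ conditioning set.
  P4: blocked at fork node L ∈ conditioning set.
  P5: blocked at fork node L ∈ conditioning set.
  P6: blocked at fork node L ∈ conditioning set.
  P7: blocked at fork node L ∈ conditioning set.
{A, H, L} does not satisfy the backdoor criterion.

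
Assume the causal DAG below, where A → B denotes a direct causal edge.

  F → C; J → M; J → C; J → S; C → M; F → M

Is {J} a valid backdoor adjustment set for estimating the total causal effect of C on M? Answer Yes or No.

No

Backdoor paths from C to M (paths whose first edge points into C):
  P1: C <- F -> M
  P2: C <- J -> M
Condition 1 (no descendant of C in the set): holds — descendants of C are {M}; none are in {J}.
Condition 2 (every backdoor path blocked by {J}):
  P1: open — no interior node is in the conditioning set.
  P2: blocked at fork node J ∈ conditioning set.
{J} does not satisfy the backdoor criterion.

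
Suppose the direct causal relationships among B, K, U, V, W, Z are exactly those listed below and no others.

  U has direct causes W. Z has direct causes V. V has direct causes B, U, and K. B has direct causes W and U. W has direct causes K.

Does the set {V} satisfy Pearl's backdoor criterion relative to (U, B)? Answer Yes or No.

No

Backdoor paths from U to B (paths whose first edge points into U):
  P1: U <- W <- K -> V <- B
  P2: U <- W -> B
Condition 1 (no descendant of U in the set): FAILS — V is a descendant of U.
Condition 2 (every backdoor path blocked by {V}):
  P1: open — collider(s) V are conditioned on (or have a conditioned descendant) and no non-collider on the path is in the set.
  P2: open — no interior node is in the conditioning set.
{V} does not satisfy the backdoor criterion.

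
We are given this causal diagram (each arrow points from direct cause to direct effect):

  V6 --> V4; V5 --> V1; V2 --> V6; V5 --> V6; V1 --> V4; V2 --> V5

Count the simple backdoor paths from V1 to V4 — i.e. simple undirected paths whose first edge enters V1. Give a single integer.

2

A backdoor path from V1 to V4 is any simple undirected path whose first edge points into V1 (i.e. leaves V1 via a parent).
Parents of V1: {V5}.
Enumerating:
  P1: V1 <- V5 <- V2 -> V6 -> V4
  P2: V1 <- V5 -> V6 -> V4
That exhausts the simple backdoor paths. Count: 2.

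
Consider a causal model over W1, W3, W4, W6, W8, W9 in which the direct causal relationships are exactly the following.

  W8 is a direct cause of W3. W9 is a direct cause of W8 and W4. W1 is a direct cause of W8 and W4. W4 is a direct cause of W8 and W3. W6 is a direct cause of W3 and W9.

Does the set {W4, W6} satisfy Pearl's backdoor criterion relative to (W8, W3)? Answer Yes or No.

Yes

Backdoor paths from W8 to W3 (paths whose first edge points into W8):
  P1: W8 <- W9 <- W6 -> W3
  P2: W8 <- W9 -> W4 -> W3
  P3: W8 <- W1 -> W4 <- W9 <- W6 -> W3
  P4: W8 <- W1 -> W4 -> W3
  P5: W8 <- W4 <- W9 <- W6 -> W3
  P6: W8 <- W4 -> W3
Condition 1 (no descendant of W8 in the set): holds — descendants of W8 are {W3}; none are in {W4, W6}.
Condition 2 (every backdoor path blocked by {W4, W6}):
  P1: blocked at fork node W6 ∈ conditioning set.
  P2: blocked at chain node W4 ∈ conditioning set.
  P3: blocked at fork node W6 ∈ conditioning set.
  P4: blocked at chain node W4 ∈ conditioning set.
  P5: blocked at chain node W4 ∈ conditioning set.
  P6: blocked at fork node W4 ∈ conditioning set.
{W4, W6} satisfies the backdoor criterion.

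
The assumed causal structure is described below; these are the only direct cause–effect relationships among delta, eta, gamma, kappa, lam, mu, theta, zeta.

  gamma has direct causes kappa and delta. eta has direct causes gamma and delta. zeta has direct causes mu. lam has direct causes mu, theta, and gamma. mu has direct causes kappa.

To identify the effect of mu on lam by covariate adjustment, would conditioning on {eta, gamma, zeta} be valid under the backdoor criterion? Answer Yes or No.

No

Backdoor paths from mu to lam (paths whose first edge points into mu):
  P1: mu <- kappa -> gamma -> lam
Condition 1 (no descendant of mu in the set): FAILS — zeta is a descendant of mu.
Condition 2 (every backdoor path blocked by {eta, gamma, zeta}):
  P1: blocked at chain node gamma ∈ conditioning set.
{eta, gamma, zeta} does not satisfy the backdoor criterion.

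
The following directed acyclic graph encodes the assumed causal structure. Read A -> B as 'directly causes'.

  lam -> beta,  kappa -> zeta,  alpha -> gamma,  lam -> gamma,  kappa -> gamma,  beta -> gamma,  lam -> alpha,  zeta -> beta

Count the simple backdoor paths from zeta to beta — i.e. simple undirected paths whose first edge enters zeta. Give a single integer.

3

A backdoor path from zeta to beta is any simple undirected path whose first edge points into zeta (i.e. leaves zeta via a parent).
Parents of zeta: {kappa}.
Enumerating:
  P1: zeta <- kappa -> gamma <- lam -> beta
  P2: zeta <- kappa -> gamma <- alpha <- lam -> beta
  P3: zeta <- kappa -> gamma <- beta
That exhausts the simple backdoor paths. Count: 3.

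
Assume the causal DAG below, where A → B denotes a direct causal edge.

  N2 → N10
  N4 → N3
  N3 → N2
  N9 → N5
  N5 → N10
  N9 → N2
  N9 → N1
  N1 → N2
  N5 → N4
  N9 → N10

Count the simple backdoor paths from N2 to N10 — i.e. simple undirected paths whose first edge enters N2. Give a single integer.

A backdoor path from N2 to N10 is any simple undirected path whose first edge points into N2 (i.e. leaves N2 via a parent).
Parents of N2: {N1, N3, N9}.
Enumerating:
  P1: N2 <- N9 -> N5 -> N10
  P2: N2 <- N9 -> N10
  P3: N2 <- N3 <- N4 <- N5 <- N9 -> N10
  P4: N2 <- N3 <- N4 <- N5 -> N10
  P5: N2 <- N1 <- N9 -> N5 -> N10
  P6: N2 <- N1 <- N9 -> N10
That exhausts the simple backdoor paths. Count: 6.

6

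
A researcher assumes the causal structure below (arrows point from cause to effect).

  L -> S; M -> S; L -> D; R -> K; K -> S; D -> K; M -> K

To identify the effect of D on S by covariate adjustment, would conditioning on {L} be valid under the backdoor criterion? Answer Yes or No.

Yes

Backdoor paths from D to S (paths whose first edge points into D):
  P1: D <- L -> S
Condition 1 (no descendant of D in the set): holds — descendants of D are {K, S}; none are in {L}.
Condition 2 (every backdoor path blocked by {L}):
  P1: blocked at fork node L ∈ conditioning set.
{L} satisfies the backdoor criterion.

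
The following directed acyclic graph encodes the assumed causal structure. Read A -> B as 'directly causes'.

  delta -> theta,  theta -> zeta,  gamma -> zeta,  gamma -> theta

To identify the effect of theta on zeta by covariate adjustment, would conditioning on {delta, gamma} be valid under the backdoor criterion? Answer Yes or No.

Yes

Backdoor paths from theta to zeta (paths whose first edge points into theta):
  P1: theta <- gamma -> zeta
Condition 1 (no descendant of theta in the set): holds — descendants of theta are {zeta}; none are in {delta, gamma}.
Condition 2 (every backdoor path blocked by {delta, gamma}):
  P1: blocked at fork node gamma ∈ conditioning set.
{delta, gamma} satisfies the backdoor criterion.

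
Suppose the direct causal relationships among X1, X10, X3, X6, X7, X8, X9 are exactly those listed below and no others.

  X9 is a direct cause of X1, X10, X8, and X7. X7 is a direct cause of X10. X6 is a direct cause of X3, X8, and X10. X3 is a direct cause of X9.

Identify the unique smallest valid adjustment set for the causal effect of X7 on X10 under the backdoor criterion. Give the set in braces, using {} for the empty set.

Variables eligible for adjustment (non-descendants of X7, excluding X7 and X10): {X1, X3, X6, X8, X9}.
Backdoor paths from X7 to X10:
  P1: X7 <- X9 <- X3 <- X6 -> X10
  P2: X7 <- X9 -> X8 <- X6 -> X10
  P3: X7 <- X9 -> X10
The empty set is not sufficient: P1 (X7 <- X9 <- X3 <- X6 -> X10) has no collider blocking it and no conditioned non-collider, so it is open.
Try {X9}:
  P1: blocked at chain node X9 ∈ conditioning set.
  P2: blocked at fork node X9 ∈ conditioning set.
  P3: blocked at fork node X9 ∈ conditioning set.
{X9} contains no descendant of X7 and blocks every backdoor path.
No other singleton works — e.g. {X6} leaves P3 open — so {X9} is the unique smallest valid adjustment set.

{X9}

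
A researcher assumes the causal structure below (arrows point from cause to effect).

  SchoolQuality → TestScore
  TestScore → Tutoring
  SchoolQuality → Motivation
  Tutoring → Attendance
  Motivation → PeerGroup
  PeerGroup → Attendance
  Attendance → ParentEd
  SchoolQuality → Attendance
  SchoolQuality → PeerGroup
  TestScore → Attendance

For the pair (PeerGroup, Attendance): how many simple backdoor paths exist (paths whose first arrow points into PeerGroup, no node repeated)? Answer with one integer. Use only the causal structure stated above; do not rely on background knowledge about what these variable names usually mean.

A backdoor path from PeerGroup to Attendance is any simple undirected path whose first edge points into PeerGroup (i.e. leaves PeerGroup via a parent).
Parents of PeerGroup: {Motivation, SchoolQuality}.
Enumerating:
  P1: PeerGroup <- SchoolQuality -> TestScore -> Tutoring -> Attendance
  P2: PeerGroup <- SchoolQuality -> TestScore -> Attendance
  P3: PeerGroup <- SchoolQuality -> Attendance
  P4: PeerGroup <- Motivation <- SchoolQuality -> TestScore -> Tutoring -> Attendance
  P5: PeerGroup <- Motivation <- SchoolQuality -> TestScore -> Attendance
  P6: PeerGroup <- Motivation <- SchoolQuality -> Attendance
That exhausts the simple backdoor paths. Count: 6.

6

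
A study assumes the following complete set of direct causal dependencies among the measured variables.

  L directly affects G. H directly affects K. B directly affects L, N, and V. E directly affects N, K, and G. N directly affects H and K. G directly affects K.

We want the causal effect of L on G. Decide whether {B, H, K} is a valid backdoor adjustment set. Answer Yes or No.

Backdoor paths from L to G (paths whose first edge points into L):
  P1: L <- B -> N <- E -> G
  P2: L <- B -> N <- E -> K <- G
  P3: L <- B -> N -> H -> K <- E -> G
  P4: L <- B -> N -> H -> K <- G
  P5: L <- B -> N -> K <- E -> G
  P6: L <- B -> N -> K <- G
Condition 1 (no descendant of L in the set): FAILS — K is a descendant of L.
Condition 2 (every backdoor path blocked by {B, H, K}):
  P1: blocked at fork node B ∈ conditioning set.
  P2: blocked at fork node B ∈ conditioning set.
  P3: blocked at fork node B ∈ conditioning set.
  P4: blocked at fork node B ∈ conditioning set.
  P5: blocked at fork node B ∈ conditioning set.
  P6: blocked at fork node B ∈ conditioning set.
{B, H, K} does not satisfy the backdoor criterion.

No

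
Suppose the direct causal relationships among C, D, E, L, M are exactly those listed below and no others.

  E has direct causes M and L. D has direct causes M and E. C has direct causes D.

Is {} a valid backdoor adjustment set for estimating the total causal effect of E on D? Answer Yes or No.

Backdoor paths from E to D (paths whose first edge points into E):
  P1: E <- M -> D
Condition 1 (no descendant of E in the set): holds — descendants of E are {C, D}; none are in {}.
Condition 2 (every backdoor path blocked by {}):
  P1: open — no interior node is in the conditioning set.
{} does not satisfy the backdoor criterion.

No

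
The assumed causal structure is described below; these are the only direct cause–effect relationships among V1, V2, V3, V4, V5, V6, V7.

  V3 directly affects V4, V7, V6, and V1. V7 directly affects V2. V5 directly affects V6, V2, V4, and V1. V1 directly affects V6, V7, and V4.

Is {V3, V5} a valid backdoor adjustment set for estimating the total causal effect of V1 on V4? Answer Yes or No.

Backdoor paths from V1 to V4 (paths whose first edge points into V1):
  P1: V1 <- V3 -> V6 <- V5 -> V4
  P2: V1 <- V3 -> V7 -> V2 <- V5 -> V4
  P3: V1 <- V3 -> V4
  P4: V1 <- V5 -> V6 <- V3 -> V4
  P5: V1 <- V5 -> V4
  P6: V1 <- V5 -> V2 <- V7 <- V3 -> V4
Condition 1 (no descendant of V1 in the set): holds — descendants of V1 are {V2, V4, V6, V7}; none are in {V3, V5}.
Condition 2 (every backdoor path blocked by {V3, V5}):
  P1: blocked at fork node V3 ∈ conditioning set.
  P2: blocked at fork node V3 ∈ conditioning set.
  P3: blocked at fork node V3 ∈ conditioning set.
  P4: blocked at fork node V5 ∈ conditioning set.
  P5: blocked at fork node V5 ∈ conditioning set.
  P6: blocked at fork node V5 ∈ conditioning set.
{V3, V5} satisfies the backdoor criterion.

Yes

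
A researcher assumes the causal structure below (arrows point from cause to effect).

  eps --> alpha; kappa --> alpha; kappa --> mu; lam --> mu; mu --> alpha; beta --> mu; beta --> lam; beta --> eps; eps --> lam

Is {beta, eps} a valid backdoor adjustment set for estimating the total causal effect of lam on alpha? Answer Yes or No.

Yes

Backdoor paths from lam to alpha (paths whose first edge points into lam):
  P1: lam <- beta -> eps -> alpha
  P2: lam <- beta -> mu <- kappa -> alpha
  P3: lam <- beta -> mu -> alpha
  P4: lam <- eps <- beta -> mu <- kappa -> alpha
  P5: lam <- eps <- beta -> mu -> alpha
  P6: lam <- eps -> alpha
Condition 1 (no descendant of lam in the set): holds — descendants of lam are {alpha, mu}; none are in {beta, eps}.
Condition 2 (every backdoor path blocked by {beta, eps}):
  P1: blocked at fork node beta ∈ conditioning set.
  P2: blocked at fork node beta ∈ conditioning set.
  P3: blocked at fork node beta ∈ conditioning set.
  P4: blocked at chain node eps ∈ conditioning set.
  P5: blocked at chain node eps ∈ conditioning set.
  P6: blocked at fork node eps ∈ conditioning set.
{beta, eps} satisfies the backdoor criterion.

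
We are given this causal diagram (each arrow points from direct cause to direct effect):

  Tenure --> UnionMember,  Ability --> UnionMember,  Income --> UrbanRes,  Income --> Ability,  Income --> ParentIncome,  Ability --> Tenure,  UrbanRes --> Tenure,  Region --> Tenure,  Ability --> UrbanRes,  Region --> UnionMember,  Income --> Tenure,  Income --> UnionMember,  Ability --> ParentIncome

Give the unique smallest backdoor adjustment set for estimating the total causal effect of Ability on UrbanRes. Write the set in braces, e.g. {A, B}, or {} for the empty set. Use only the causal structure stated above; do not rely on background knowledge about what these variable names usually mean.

Variables eligible for adjustment (non-descendants of Ability, excluding Ability and UrbanRes): {Income, Region}.
Backdoor paths from Ability to UrbanRes:
  P1: Ability <- Income -> UrbanRes
  P2: Ability <- Income -> Tenure <- UrbanRes
  P3: Ability <- Income -> UnionMember <- Region -> Tenure <- UrbanRes
  P4: Ability <- Income -> UnionMember <- Tenure <- UrbanRes
The empty set is not sufficient: P1 (Ability <- Income -> UrbanRes) has no collider blocking it and no conditioned non-collider, so it is open.
Try {Income}:
  P1: blocked at fork node Income ∈ conditioning set.
  P2: blocked at fork node Income ∈ conditioning set.
  P3: blocked at fork node Income ∈ conditioning set.
  P4: blocked at fork node Income ∈ conditioning set.
{Income} contains no descendant of Ability and blocks every backdoor path.
No other singleton works — e.g. {Region} leaves P1 open — so {Income} is the unique smallest valid adjustment set.

{Income}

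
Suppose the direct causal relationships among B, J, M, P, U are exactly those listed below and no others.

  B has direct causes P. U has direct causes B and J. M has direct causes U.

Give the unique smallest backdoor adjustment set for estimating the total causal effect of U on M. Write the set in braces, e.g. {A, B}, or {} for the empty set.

{}

Variables eligible for adjustment (non-descendants of U, excluding U and M): {B, J, P}.
Backdoor paths from U to M:
  (none)
With no backdoor paths the empty set already satisfies the criterion, and it is trivially minimal.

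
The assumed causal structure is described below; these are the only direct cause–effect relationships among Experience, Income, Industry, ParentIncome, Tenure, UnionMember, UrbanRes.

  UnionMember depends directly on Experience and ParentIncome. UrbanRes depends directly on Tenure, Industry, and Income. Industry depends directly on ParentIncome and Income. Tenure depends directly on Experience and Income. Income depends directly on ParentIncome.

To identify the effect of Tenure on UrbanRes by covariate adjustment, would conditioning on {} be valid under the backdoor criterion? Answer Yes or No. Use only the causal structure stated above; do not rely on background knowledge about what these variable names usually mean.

No

Backdoor paths from Tenure to UrbanRes (paths whose first edge points into Tenure):
  P1: Tenure <- Income <- ParentIncome -> Industry -> UrbanRes
  P2: Tenure <- Income -> Industry -> UrbanRes
  P3: Tenure <- Income -> UrbanRes
  P4: Tenure <- Experience -> UnionMember <- ParentIncome -> Income -> Industry -> UrbanRes
  P5: Tenure <- Experience -> UnionMember <- ParentIncome -> Income -> UrbanRes
  P6: Tenure <- Experience -> UnionMember <- ParentIncome -> Industry <- Income -> UrbanRes
  P7: Tenure <- Experience -> UnionMember <- ParentIncome -> Industry -> UrbanRes
Condition 1 (no descendant of Tenure in the set): holds — descendants of Tenure are {UrbanRes}; none are in {}.
Condition 2 (every backdoor path blocked by {}):
  P1: open — no interior node is in the conditioning set.
  P2: open — no interior node is in the conditioning set.
  P3: open — no interior node is in the conditioning set.
  P4: blocked at collider UnionMember (neither it nor any descendant is in the conditioning set).
  P5: blocked at collider UnionMember (neither it nor any descendant is in the conditioning set).
  P6: blocked at collider UnionMember (neither it nor any descendant is in the conditioning set).
  P7: blocked at collider UnionMember (neither it nor any descendant is in the conditioning set).
{} does not satisfy the backdoor criterion.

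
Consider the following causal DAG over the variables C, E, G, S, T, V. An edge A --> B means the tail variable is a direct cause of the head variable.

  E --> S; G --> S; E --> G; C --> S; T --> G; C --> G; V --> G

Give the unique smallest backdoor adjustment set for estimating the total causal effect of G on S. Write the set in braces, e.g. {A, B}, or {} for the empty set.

{C, E}

Variables eligible for adjustment (non-descendants of G, excluding G and S): {C, E, T, V}.
Backdoor paths from G to S:
  P1: G <- C -> S
  P2: G <- E -> S
The empty set is not sufficient: P1 (G <- C -> S) has no collider blocking it and no conditioned non-collider, so it is open.
Try {C, E}:
  P1: blocked at fork node C ∈ conditioning set.
  P2: blocked at fork node E ∈ conditioning set.
{C, E} contains no descendant of G and blocks every backdoor path.
Every element of {C, E} is needed (dropping C leaves P1 open; dropping E leaves P2 open), so no proper subset is valid.
Among all size-2 subsets of the eligible variables, only {C, E} blocks every backdoor path, so it is the unique smallest valid adjustment set.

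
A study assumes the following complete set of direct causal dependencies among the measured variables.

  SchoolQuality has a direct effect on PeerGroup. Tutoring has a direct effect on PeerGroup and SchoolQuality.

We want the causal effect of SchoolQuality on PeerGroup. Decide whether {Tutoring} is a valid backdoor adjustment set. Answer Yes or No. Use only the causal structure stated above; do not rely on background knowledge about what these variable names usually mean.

Backdoor paths from SchoolQuality to PeerGroup (paths whose first edge points into SchoolQuality):
  P1: SchoolQuality <- Tutoring -> PeerGroup
Condition 1 (no descendant of SchoolQuality in the set): holds — descendants of SchoolQuality are {PeerGroup}; none are in {Tutoring}.
Condition 2 (every backdoor path blocked by {Tutoring}):
  P1: blocked at fork node Tutoring ∈ conditioning set.
{Tutoring} satisfies the backdoor criterion.

Yes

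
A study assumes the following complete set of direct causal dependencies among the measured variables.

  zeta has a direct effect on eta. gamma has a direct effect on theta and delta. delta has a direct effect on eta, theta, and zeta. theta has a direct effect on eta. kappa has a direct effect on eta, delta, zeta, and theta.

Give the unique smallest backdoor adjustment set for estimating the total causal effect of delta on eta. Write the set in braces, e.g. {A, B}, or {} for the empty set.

Variables eligible for adjustment (non-descendants of delta, excluding delta and eta): {gamma, kappa}.
Backdoor paths from delta to eta:
  P1: delta <- gamma -> theta <- kappa -> zeta -> eta
  P2: delta <- gamma -> theta <- kappa -> eta
  P3: delta <- gamma -> theta -> eta
  P4: delta <- kappa -> theta -> eta
  P5: delta <- kappa -> zeta -> eta
  P6: delta <- kappa -> eta
The empty set is not sufficient: P3 (delta <- gamma -> theta -> eta) has no collider blocking it and no conditioned non-collider, so it is open.
Try {gamma, kappa}:
  P1: blocked at fork node gamma ∈ conditioning set.
  P2: blocked at fork node gamma ∈ conditioning set.
  P3: blocked at fork node gamma ∈ conditioning set.
  P4: blocked at fork node kappa ∈ conditioning set.
  P5: blocked at fork node kappa ∈ conditioning set.
  P6: blocked at fork node kappa ∈ conditioning set.
{gamma, kappa} contains no descendant of delta and blocks every backdoor path.
Every element of {gamma, kappa} is needed (dropping gamma leaves P3 open; dropping kappa leaves P4 open), so no proper subset is valid.
Among all size-2 subsets of the eligible variables, only {gamma, kappa} blocks every backdoor path, so it is the unique smallest valid adjustment set.

{gamma, kappa}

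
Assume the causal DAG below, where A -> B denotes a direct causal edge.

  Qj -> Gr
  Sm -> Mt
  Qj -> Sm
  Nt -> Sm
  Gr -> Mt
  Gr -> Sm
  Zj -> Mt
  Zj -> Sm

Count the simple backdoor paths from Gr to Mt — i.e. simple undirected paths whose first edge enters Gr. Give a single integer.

2

A backdoor path from Gr to Mt is any simple undirected path whose first edge points into Gr (i.e. leaves Gr via a parent).
Parents of Gr: {Qj}.
Enumerating:
  P1: Gr <- Qj -> Sm <- Zj -> Mt
  P2: Gr <- Qj -> Sm -> Mt
That exhausts the simple backdoor paths. Count: 2.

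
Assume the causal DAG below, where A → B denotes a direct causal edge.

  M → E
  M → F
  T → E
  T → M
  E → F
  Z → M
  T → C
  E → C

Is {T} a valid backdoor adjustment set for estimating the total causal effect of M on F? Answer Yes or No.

Backdoor paths from M to F (paths whose first edge points into M):
  P1: M <- T -> E -> F
  P2: M <- T -> C <- E -> F
Condition 1 (no descendant of M in the set): holds — descendants of M are {C, E, F}; none are in {T}.
Condition 2 (every backdoor path blocked by {T}):
  P1: blocked at fork node T ∈ conditioning set.
  P2: blocked at fork node T ∈ conditioning set.
{T} satisfies the backdoor criterion.

Yes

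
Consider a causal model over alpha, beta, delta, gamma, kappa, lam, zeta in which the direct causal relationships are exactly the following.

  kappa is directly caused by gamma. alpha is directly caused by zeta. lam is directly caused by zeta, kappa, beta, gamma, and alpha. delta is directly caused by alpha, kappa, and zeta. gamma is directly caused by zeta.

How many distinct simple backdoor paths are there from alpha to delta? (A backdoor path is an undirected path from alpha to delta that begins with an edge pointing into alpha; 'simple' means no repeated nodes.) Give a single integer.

A backdoor path from alpha to delta is any simple undirected path whose first edge points into alpha (i.e. leaves alpha via a parent).
Parents of alpha: {zeta}.
Enumerating:
  P1: alpha <- zeta -> gamma -> kappa -> delta
  P2: alpha <- zeta -> gamma -> lam <- kappa -> delta
  P3: alpha <- zeta -> lam <- gamma -> kappa -> delta
  P4: alpha <- zeta -> lam <- kappa -> delta
  P5: alpha <- zeta -> delta
That exhausts the simple backdoor paths. Count: 5.

5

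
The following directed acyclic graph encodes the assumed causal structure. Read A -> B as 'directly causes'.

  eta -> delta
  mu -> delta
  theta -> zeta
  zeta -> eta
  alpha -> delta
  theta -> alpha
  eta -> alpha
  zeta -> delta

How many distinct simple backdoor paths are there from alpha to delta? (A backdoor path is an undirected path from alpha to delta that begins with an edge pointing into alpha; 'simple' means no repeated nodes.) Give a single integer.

4

A backdoor path from alpha to delta is any simple undirected path whose first edge points into alpha (i.e. leaves alpha via a parent).
Parents of alpha: {eta, theta}.
Enumerating:
  P1: alpha <- theta -> zeta -> eta -> delta
  P2: alpha <- theta -> zeta -> delta
  P3: alpha <- eta <- zeta -> delta
  P4: alpha <- eta -> delta
That exhausts the simple backdoor paths. Count: 4.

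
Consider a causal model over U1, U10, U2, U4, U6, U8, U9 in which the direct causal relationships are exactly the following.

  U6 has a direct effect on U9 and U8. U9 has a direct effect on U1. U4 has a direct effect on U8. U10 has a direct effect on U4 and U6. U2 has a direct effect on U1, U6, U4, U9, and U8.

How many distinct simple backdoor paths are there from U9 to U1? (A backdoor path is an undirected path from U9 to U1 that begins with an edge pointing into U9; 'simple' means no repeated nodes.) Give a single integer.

A backdoor path from U9 to U1 is any simple undirected path whose first edge points into U9 (i.e. leaves U9 via a parent).
Parents of U9: {U2, U6}.
Enumerating:
  P1: U9 <- U2 -> U1
  P2: U9 <- U6 <- U2 -> U1
  P3: U9 <- U6 <- U10 -> U4 <- U2 -> U1
  P4: U9 <- U6 <- U10 -> U4 -> U8 <- U2 -> U1
  P5: U9 <- U6 -> U8 <- U2 -> U1
  P6: U9 <- U6 -> U8 <- U4 <- U2 -> U1
That exhausts the simple backdoor paths. Count: 6.

6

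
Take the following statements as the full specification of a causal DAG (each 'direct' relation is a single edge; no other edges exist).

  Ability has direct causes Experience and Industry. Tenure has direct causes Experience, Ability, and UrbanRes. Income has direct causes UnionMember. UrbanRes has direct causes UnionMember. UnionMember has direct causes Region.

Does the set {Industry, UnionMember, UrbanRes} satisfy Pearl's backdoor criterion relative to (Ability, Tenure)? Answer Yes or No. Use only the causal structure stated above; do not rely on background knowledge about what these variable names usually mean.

No

Backdoor paths from Ability to Tenure (paths whose first edge points into Ability):
  P1: Ability <- Experience -> Tenure
Condition 1 (no descendant of Ability in the set): holds — descendants of Ability are {Tenure}; none are in {Industry, UnionMember, UrbanRes}.
Condition 2 (every backdoor path blocked by {Industry, UnionMember, UrbanRes}):
  P1: open — no interior node is in the conditioning set.
{Industry, UnionMember, UrbanRes} does not satisfy the backdoor criterion.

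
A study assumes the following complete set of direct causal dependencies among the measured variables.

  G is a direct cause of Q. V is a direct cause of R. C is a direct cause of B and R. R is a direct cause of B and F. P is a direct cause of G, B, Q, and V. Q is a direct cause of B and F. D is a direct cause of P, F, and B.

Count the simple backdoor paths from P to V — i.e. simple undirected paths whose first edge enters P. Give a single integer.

6

A backdoor path from P to V is any simple undirected path whose first edge points into P (i.e. leaves P via a parent).
Parents of P: {D}.
Enumerating:
  P1: P <- D -> B <- C -> R <- V
  P2: P <- D -> B <- R <- V
  P3: P <- D -> B <- Q -> F <- R <- V
  P4: P <- D -> F <- R <- V
  P5: P <- D -> F <- Q -> B <- C -> R <- V
  P6: P <- D -> F <- Q -> B <- R <- V
That exhausts the simple backdoor paths. Count: 6.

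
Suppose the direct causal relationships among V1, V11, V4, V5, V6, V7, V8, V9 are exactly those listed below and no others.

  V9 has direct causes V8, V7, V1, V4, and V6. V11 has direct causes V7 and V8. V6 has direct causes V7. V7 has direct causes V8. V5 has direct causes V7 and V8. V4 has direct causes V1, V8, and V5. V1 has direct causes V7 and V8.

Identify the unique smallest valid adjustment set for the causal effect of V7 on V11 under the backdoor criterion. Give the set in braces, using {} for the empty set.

{V8}

Variables eligible for adjustment (non-descendants of V7, excluding V7 and V11): {V8}.
Backdoor paths from V7 to V11:
  P1: V7 <- V8 -> V11
The empty set is not sufficient: P1 (V7 <- V8 -> V11) has no collider blocking it and no conditioned non-collider, so it is open.
Try {V8}:
  P1: blocked at fork node V8 ∈ conditioning set.
{V8} contains no descendant of V7 and blocks every backdoor path.
{V8} is the unique smallest valid adjustment set.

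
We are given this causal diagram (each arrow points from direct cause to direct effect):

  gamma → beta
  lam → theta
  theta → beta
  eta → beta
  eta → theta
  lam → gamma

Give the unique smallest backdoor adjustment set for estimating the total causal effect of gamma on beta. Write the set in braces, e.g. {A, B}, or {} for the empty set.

{lam}

Variables eligible for adjustment (non-descendants of gamma, excluding gamma and beta): {eta, lam, theta}.
Backdoor paths from gamma to beta:
  P1: gamma <- lam -> theta <- eta -> beta
  P2: gamma <- lam -> theta -> beta
The empty set is not sufficient: P2 (gamma <- lam -> theta -> beta) has no collider blocking it and no conditioned non-collider, so it is open.
Try {lam}:
  P1: blocked at fork node lam ∈ conditioning set.
  P2: blocked at fork node lam ∈ conditioning set.
{lam} contains no descendant of gamma and blocks every backdoor path.
No other singleton works — e.g. {eta} leaves P2 open — so {lam} is the unique smallest valid adjustment set.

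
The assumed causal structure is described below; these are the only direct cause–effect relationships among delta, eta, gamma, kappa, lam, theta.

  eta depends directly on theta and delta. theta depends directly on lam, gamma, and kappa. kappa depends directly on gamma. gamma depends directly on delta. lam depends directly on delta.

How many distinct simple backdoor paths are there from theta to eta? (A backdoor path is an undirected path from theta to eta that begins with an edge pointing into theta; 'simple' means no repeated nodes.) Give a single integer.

A backdoor path from theta to eta is any simple undirected path whose first edge points into theta (i.e. leaves theta via a parent).
Parents of theta: {gamma, kappa, lam}.
Enumerating:
  P1: theta <- gamma <- delta -> eta
  P2: theta <- kappa <- gamma <- delta -> eta
  P3: theta <- lam <- delta -> eta
That exhausts the simple backdoor paths. Count: 3.

3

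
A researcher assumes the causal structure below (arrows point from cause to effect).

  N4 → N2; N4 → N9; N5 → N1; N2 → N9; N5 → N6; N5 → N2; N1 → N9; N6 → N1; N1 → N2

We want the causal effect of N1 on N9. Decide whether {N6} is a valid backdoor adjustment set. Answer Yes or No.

No

Backdoor paths from N1 to N9 (paths whose first edge points into N1):
  P1: N1 <- N5 -> N2 <- N4 -> N9
  P2: N1 <- N5 -> N2 -> N9
  P3: N1 <- N6 <- N5 -> N2 <- N4 -> N9
  P4: N1 <- N6 <- N5 -> N2 -> N9
Condition 1 (no descendant of N1 in the set): holds — descendants of N1 are {N2, N9}; none are in {N6}.
Condition 2 (every backdoor path blocked by {N6}):
  P1: blocked at collider N2 (neither it nor any descendant is in the conditioning set).
  P2: open — no interior node is in the conditioning set.
  P3: blocked at chain node N6 ∈ conditioning set.
  P4: blocked at chain node N6 ∈ conditioning set.
{N6} does not satisfy the backdoor criterion.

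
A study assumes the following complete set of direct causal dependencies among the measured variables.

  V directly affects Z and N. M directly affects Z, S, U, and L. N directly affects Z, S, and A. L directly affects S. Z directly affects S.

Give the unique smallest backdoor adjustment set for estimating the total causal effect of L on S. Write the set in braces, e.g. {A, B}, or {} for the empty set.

{M}

Variables eligible for adjustment (non-descendants of L, excluding L and S): {A, M, N, U, V, Z}.
Backdoor paths from L to S:
  P1: L <- M -> Z <- V -> N -> S
  P2: L <- M -> Z <- N -> S
  P3: L <- M -> Z -> S
  P4: L <- M -> S
The empty set is not sufficient: P3 (L <- M -> Z -> S) has no collider blocking it and no conditioned non-collider, so it is open.
Try {M}:
  P1: blocked at fork node M ∈ conditioning set.
  P2: blocked at fork node M ∈ conditioning set.
  P3: blocked at fork node M ∈ conditioning set.
  P4: blocked at fork node M ∈ conditioning set.
{M} contains no descendant of L and blocks every backdoor path.
No other singleton works — e.g. {V} leaves P3 open — so {M} is the unique smallest valid adjustment set.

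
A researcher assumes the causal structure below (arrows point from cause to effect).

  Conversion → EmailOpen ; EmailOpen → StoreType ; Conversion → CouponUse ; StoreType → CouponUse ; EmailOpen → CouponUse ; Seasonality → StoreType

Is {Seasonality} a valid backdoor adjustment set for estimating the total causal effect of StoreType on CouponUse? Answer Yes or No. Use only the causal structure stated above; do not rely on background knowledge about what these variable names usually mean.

No

Backdoor paths from StoreType to CouponUse (paths whose first edge points into StoreType):
  P1: StoreType <- EmailOpen <- Conversion -> CouponUse
  P2: StoreType <- EmailOpen -> CouponUse
Condition 1 (no descendant of StoreType in the set): holds — descendants of StoreType are {CouponUse}; none are in {Seasonality}.
Condition 2 (every backdoor path blocked by {Seasonality}):
  P1: open — no interior node is in the conditioning set.
  P2: open — no interior node is in the conditioning set.
{Seasonality} does not satisfy the backdoor criterion.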